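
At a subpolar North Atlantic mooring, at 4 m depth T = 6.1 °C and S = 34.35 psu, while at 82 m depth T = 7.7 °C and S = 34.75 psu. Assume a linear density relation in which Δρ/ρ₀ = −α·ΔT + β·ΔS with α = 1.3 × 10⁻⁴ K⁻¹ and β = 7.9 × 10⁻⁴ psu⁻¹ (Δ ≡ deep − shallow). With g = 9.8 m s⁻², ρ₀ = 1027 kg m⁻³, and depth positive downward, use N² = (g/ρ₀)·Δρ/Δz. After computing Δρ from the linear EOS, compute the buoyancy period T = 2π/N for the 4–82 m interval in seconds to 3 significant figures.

1.71 × 10³ s

ΔT = +1.6 K, ΔS = +0.40 psu (deep − shallow).
Δρ/ρ₀ = −αΔT + βΔS = -2.08 × 10⁻⁴ + 3.16 × 10⁻⁴ = 1.08 × 10⁻⁴, so Δρ ≈ 0.1109 kg m⁻³.
N² = (g/ρ₀)·Δρ/Δz = g·(Δρ/ρ₀)/Δz = 9.8 × 1.08 × 10⁻⁴ / 78 = 1.3569 × 10⁻⁵ s⁻².
N = √(1.3569 × 10⁻⁵) = 3.6836 × 10⁻³ rad s⁻¹ → T = 2π/N = 1.7057 × 10³ s ≈ 1.71 × 10³ s.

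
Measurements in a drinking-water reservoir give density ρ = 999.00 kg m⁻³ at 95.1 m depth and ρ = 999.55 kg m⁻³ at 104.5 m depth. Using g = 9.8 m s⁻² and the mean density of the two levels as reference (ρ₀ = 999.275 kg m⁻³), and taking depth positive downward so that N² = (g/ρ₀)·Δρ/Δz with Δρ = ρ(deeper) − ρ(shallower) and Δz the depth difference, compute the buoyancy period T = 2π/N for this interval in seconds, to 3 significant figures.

262 s

Δρ = 999.55 − 999.00 = 0.55 kg m⁻³ over Δz = 104.5 − 95.1 = 9.4 m.
N² = (9.8/999.275) × (0.55/9.4) = 5.7382 × 10⁻⁴ s⁻².
N = √(5.7382 × 10⁻⁴) = 0.023955 rad s⁻¹, so T = 2π/N = 262.29 s ≈ 262 s.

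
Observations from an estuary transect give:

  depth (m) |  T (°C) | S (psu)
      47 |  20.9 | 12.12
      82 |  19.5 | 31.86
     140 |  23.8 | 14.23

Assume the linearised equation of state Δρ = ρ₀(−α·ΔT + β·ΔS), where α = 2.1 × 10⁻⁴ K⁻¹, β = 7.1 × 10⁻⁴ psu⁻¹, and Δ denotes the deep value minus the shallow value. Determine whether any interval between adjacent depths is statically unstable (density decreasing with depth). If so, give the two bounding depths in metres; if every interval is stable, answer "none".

82–140 m

Evaluate Δρ/ρ₀ = −αΔT + βΔS across each adjacent pair:
  47–82 m: −αΔT+βΔS = −(2.1 × 10⁻⁴)(-1.4)+(7.1 × 10⁻⁴)(+19.74) = 0.014 → stable
  82–140 m: −αΔT+βΔS = −(2.1 × 10⁻⁴)(+4.3)+(7.1 × 10⁻⁴)(-17.63) = -0.013 → UNSTABLE
The 82–140 m interval has Δρ < 0: lighter water underlies denser water.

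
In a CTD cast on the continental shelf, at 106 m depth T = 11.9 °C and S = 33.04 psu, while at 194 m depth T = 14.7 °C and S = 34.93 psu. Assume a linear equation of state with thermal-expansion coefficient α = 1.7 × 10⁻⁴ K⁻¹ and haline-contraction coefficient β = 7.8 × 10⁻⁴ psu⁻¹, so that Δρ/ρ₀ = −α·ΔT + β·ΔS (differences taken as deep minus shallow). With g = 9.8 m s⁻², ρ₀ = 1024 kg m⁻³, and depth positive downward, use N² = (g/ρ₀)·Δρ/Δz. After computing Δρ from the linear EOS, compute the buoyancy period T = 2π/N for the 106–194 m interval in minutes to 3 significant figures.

ΔT = +2.8 K, ΔS = +1.89 psu (deep − shallow).
Δρ/ρ₀ = −αΔT + βΔS = -4.76 × 10⁻⁴ + 1.4742 × 10⁻³ = 9.982 × 10⁻⁴, so Δρ ≈ 1.022 kg m⁻³.
N² = (g/ρ₀)·Δρ/Δz = g·(Δρ/ρ₀)/Δz = 9.8 × 9.982 × 10⁻⁴ / 88 = 1.1116 × 10⁻⁴ s⁻².
N = √(1.1116 × 10⁻⁴) = 0.010543 rad s⁻¹ → T = 2π/N = 595.96 s = 9.9327 min ≈ 9.93 min.

9.93 min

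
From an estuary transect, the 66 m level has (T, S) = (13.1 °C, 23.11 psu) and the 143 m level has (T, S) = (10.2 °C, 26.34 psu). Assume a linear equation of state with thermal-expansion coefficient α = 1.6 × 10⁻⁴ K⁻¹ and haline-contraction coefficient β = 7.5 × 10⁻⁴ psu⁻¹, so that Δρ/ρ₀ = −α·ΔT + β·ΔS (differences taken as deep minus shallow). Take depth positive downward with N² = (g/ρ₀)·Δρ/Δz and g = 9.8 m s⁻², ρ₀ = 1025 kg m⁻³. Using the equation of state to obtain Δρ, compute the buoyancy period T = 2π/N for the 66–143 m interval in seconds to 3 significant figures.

328 s

ΔT = -2.9 K, ΔS = +3.23 psu (deep − shallow).
Δρ/ρ₀ = −αΔT + βΔS = 4.64 × 10⁻⁴ + 2.4225 × 10⁻³ = 2.8865 × 10⁻³, so Δρ ≈ 2.959 kg m⁻³.
N² = (g/ρ₀)·Δρ/Δz = g·(Δρ/ρ₀)/Δz = 9.8 × 2.8865 × 10⁻³ / 77 = 3.6737 × 10⁻⁴ s⁻².
N = √(3.6737 × 10⁻⁴) = 0.019167 rad s⁻¹ → T = 2π/N = 327.81 s ≈ 328 s.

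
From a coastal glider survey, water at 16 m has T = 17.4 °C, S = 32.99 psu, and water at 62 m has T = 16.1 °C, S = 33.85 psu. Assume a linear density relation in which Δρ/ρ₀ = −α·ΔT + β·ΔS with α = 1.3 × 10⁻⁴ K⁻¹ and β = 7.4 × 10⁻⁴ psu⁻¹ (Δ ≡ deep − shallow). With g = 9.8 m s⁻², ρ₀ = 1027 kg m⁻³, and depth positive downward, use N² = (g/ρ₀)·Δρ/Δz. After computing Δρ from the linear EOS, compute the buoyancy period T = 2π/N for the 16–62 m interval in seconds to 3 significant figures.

ΔT = -1.3 K, ΔS = +0.86 psu (deep − shallow).
Δρ/ρ₀ = −αΔT + βΔS = 1.69 × 10⁻⁴ + 6.364 × 10⁻⁴ = 8.054 × 10⁻⁴, so Δρ ≈ 0.8271 kg m⁻³.
N² = (g/ρ₀)·Δρ/Δz = g·(Δρ/ρ₀)/Δz = 9.8 × 8.054 × 10⁻⁴ / 46 = 1.7159 × 10⁻⁴ s⁻².
N = √(1.7159 × 10⁻⁴) = 0.013099 rad s⁻¹ → T = 2π/N = 479.67 s ≈ 480 s.

480 s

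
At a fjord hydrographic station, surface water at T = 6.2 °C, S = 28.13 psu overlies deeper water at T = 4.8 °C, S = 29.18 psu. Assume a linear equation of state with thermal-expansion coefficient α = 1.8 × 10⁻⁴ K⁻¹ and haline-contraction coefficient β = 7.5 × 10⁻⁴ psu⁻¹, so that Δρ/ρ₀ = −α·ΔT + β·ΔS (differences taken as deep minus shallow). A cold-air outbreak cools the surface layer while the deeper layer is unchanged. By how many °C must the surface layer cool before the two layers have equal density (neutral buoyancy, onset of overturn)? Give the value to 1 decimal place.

5.8 °C

Neutral buoyancy requires Δρ = 0, i.e. −α(T_deep − T_surf′) + β(S_deep − S_surf) = 0.
T_surf′ = T_deep − (β/α)·ΔS = 4.8 − (7.5 × 10⁻⁴/1.8 × 10⁻⁴)·(+1.05) = 0.425 °C.
Cooling required: 6.2 − (0.425) = 5.775 °C.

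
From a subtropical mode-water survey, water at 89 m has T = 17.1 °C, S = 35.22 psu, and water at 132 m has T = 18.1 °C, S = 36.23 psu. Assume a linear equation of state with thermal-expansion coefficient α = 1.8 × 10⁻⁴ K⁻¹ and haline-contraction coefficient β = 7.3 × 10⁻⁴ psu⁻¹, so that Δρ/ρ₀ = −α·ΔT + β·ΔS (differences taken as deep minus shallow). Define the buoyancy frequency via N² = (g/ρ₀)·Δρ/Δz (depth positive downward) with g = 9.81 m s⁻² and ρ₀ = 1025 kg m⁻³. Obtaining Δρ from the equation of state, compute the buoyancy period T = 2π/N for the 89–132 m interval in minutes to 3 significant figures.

ΔT = +1.0 K, ΔS = +1.01 psu (deep − shallow).
Δρ/ρ₀ = −αΔT + βΔS = -1.80 × 10⁻⁴ + 7.373 × 10⁻⁴ = 5.573 × 10⁻⁴, so Δρ ≈ 0.5712 kg m⁻³.
N² = (g/ρ₀)·Δρ/Δz = g·(Δρ/ρ₀)/Δz = 9.81 × 5.573 × 10⁻⁴ / 43 = 1.2714 × 10⁻⁴ s⁻².
N = √(1.2714 × 10⁻⁴) = 0.011276 rad s⁻¹ → T = 2π/N = 557.22 s = 9.2870 min ≈ 9.29 min.

9.29 min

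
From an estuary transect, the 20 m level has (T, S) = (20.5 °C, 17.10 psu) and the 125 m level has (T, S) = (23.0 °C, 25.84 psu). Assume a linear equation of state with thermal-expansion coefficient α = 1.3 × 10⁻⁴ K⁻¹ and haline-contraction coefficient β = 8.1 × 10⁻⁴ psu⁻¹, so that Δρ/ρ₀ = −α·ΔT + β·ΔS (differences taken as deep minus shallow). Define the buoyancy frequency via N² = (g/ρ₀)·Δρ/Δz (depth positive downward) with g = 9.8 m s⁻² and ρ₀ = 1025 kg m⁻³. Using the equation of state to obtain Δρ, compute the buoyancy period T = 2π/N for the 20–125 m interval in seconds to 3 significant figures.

ΔT = +2.5 K, ΔS = +8.74 psu (deep − shallow).
Δρ/ρ₀ = −αΔT + βΔS = -3.25 × 10⁻⁴ + 7.0794 × 10⁻³ = 6.7544 × 10⁻³, so Δρ ≈ 6.923 kg m⁻³.
N² = (g/ρ₀)·Δρ/Δz = g·(Δρ/ρ₀)/Δz = 9.8 × 6.7544 × 10⁻³ / 105 = 6.3041 × 10⁻⁴ s⁻².
N = √(6.3041 × 10⁻⁴) = 0.025108 rad s⁻¹ → T = 2π/N = 250.25 s ≈ 250 s.

250 s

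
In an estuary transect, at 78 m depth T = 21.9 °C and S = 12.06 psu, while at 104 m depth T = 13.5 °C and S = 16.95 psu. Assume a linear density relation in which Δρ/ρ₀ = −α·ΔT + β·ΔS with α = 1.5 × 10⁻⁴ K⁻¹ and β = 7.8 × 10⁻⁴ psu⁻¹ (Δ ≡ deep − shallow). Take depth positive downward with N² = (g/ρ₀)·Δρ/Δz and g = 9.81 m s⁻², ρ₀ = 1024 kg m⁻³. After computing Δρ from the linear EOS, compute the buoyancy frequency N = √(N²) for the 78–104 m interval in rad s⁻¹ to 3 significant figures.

0.0438 rad s⁻¹

ΔT = -8.4 K, ΔS = +4.89 psu (deep − shallow).
Δρ/ρ₀ = −αΔT + βΔS = 1.26 × 10⁻³ + 3.8142 × 10⁻³ = 5.0742 × 10⁻³, so Δρ ≈ 5.196 kg m⁻³.
N² = (g/ρ₀)·Δρ/Δz = g·(Δρ/ρ₀)/Δz = 9.81 × 5.0742 × 10⁻³ / 26 = 1.9145 × 10⁻³ s⁻².
N = √(1.9145 × 10⁻³) = 0.043755 rad s⁻¹ ≈ 0.0438 rad s⁻¹.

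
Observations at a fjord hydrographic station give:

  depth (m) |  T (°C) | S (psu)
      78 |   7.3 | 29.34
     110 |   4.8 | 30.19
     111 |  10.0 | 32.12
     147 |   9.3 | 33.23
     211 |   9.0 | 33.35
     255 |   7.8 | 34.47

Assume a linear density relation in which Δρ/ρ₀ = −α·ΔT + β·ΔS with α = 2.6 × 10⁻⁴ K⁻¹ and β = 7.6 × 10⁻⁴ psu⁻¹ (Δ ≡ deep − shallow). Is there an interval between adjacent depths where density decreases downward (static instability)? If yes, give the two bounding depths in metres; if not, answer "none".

none

Evaluate Δρ/ρ₀ = −αΔT + βΔS across each adjacent pair:
  78–110 m: −αΔT+βΔS = −(2.6 × 10⁻⁴)(-2.5)+(7.6 × 10⁻⁴)(+0.85) = 1.3 × 10⁻³ → stable
  110–111 m: −αΔT+βΔS = −(2.6 × 10⁻⁴)(+5.2)+(7.6 × 10⁻⁴)(+1.93) = 1.1 × 10⁻⁴ → stable
  111–147 m: −αΔT+βΔS = −(2.6 × 10⁻⁴)(-0.7)+(7.6 × 10⁻⁴)(+1.11) = 1.0 × 10⁻³ → stable
  147–211 m: −αΔT+βΔS = −(2.6 × 10⁻⁴)(-0.3)+(7.6 × 10⁻⁴)(+0.12) = 1.7 × 10⁻⁴ → stable
  211–255 m: −αΔT+βΔS = −(2.6 × 10⁻⁴)(-1.2)+(7.6 × 10⁻⁴)(+1.12) = 1.2 × 10⁻³ → stable
Every interval has Δρ > 0: the column is stably stratified throughout.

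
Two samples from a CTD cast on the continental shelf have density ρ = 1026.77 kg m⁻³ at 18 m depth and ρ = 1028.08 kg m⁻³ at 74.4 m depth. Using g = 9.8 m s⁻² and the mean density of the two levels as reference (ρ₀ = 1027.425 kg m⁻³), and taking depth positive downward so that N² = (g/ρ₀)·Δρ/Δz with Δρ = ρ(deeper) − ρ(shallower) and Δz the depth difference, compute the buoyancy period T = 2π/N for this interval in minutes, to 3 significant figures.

7.04 min

Δρ = 1028.08 − 1026.77 = 1.31 kg m⁻³ over Δz = 74.4 − 18 = 56.4 m.
N² = (9.8/1027.425) × (1.31/56.4) = 2.2155 × 10⁻⁴ s⁻².
N = √(2.2155 × 10⁻⁴) = 0.014885 rad s⁻¹, so T = 2π/N = 422.12 s = 7.0353 min ≈ 7.04 min.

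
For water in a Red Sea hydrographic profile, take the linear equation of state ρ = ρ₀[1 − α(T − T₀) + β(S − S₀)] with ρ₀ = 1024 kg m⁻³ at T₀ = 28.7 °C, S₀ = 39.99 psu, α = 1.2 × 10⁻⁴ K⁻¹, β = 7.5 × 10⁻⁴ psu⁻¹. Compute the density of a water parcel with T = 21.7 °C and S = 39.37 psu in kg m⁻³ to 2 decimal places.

T − T₀ = -7.0 K, S − S₀ = -0.62 psu.
Bracket = 1 − α·(-7.0) + β·(-0.62) = 1 + (3.75 × 10⁻⁴) = 1.0003750.
ρ = 1024 × 1.0003750 = 1024.38 kg m⁻³.

1024.38 kg m⁻³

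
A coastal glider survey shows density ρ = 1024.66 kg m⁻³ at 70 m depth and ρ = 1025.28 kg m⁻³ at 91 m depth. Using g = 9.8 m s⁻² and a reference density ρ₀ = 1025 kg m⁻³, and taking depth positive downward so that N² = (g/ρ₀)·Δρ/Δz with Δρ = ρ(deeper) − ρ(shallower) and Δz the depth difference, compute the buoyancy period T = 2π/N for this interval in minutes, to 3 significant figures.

Δρ = 1025.28 − 1024.66 = 0.62 kg m⁻³ over Δz = 91 − 70 = 21 m.
N² = (9.8/1025) × (0.62/21) = 2.8228 × 10⁻⁴ s⁻².
N = √(2.8228 × 10⁻⁴) = 0.016801 rad s⁻¹, so T = 2π/N = 373.98 s = 6.2330 min ≈ 6.23 min.
N² > 0, so the interval is statically stable.

6.23 min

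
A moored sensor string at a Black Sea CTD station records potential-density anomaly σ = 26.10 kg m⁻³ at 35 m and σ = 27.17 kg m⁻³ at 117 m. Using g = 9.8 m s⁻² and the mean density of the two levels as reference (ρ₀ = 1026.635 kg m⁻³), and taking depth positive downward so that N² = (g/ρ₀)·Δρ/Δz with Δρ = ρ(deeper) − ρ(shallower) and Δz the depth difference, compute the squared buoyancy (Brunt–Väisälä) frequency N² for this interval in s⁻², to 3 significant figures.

Δρ = 1027.17 − 1026.10 = 1.07 kg m⁻³ over Δz = 117 − 35 = 82 m.
N² = (9.8/1026.635) × (1.07/82) = 1.2456 × 10⁻⁴ s⁻² ≈ 1.25 × 10⁻⁴ s⁻².

1.25 × 10⁻⁴ s⁻²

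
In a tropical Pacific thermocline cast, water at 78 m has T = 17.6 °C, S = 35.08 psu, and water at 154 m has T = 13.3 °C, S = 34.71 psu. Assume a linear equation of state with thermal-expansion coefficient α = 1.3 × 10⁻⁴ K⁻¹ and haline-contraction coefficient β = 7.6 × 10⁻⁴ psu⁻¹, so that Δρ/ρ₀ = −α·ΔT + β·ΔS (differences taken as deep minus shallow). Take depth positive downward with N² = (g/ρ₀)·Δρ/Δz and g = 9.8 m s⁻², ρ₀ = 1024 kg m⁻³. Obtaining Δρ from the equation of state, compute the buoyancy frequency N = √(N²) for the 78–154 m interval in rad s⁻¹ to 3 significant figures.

ΔT = -4.3 K, ΔS = -0.37 psu (deep − shallow).
Δρ/ρ₀ = −αΔT + βΔS = 5.59 × 10⁻⁴ − 2.812 × 10⁻⁴ = 2.778 × 10⁻⁴, so Δρ ≈ 0.2845 kg m⁻³.
N² = (g/ρ₀)·Δρ/Δz = g·(Δρ/ρ₀)/Δz = 9.8 × 2.778 × 10⁻⁴ / 76 = 3.5822 × 10⁻⁵ s⁻².
N = √(3.5822 × 10⁻⁵) = 5.9851 × 10⁻³ rad s⁻¹ ≈ 5.99 × 10⁻³ rad s⁻¹.

5.99 × 10⁻³ rad s⁻¹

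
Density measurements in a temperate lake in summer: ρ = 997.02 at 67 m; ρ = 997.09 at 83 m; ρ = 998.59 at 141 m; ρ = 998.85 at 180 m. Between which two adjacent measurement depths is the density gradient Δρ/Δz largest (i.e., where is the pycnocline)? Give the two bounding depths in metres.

Compute the density gradient over each adjacent pair:
  67–83 m: Δρ/Δz = 0.07/16 = 4.4 × 10⁻³ kg m⁻⁴
  83–141 m: Δρ/Δz = 1.50/58 = 0.026 kg m⁻⁴
  141–180 m: Δρ/Δz = 0.26/39 = 6.7 × 10⁻³ kg m⁻⁴
The largest gradient is in the 83–141 m interval — the pycnocline.

83–141 m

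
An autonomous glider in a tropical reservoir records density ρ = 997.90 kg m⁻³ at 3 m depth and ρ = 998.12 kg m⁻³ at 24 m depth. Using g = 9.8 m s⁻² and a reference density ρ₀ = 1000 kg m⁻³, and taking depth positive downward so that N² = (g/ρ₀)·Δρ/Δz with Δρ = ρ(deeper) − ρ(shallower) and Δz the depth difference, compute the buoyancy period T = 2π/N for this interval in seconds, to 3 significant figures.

Δρ = 998.12 − 997.90 = 0.22 kg m⁻³ over Δz = 24 − 3 = 21 m.
N² = (9.8/1000) × (0.22/21) = 1.0267 × 10⁻⁴ s⁻².
N = √(1.0267 × 10⁻⁴) = 0.010133 rad s⁻¹, so T = 2π/N = 620.07 s ≈ 620 s.

620 s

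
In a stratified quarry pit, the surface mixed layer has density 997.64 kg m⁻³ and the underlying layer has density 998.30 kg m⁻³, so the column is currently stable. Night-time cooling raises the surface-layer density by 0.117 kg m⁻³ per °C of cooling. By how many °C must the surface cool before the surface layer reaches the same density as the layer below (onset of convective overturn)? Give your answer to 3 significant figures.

Density deficit of the surface layer: 998.30 − 997.64 = 0.66 kg m⁻³.
Required change = 0.66 / 0.117 = 5.64 °C.

5.64 °C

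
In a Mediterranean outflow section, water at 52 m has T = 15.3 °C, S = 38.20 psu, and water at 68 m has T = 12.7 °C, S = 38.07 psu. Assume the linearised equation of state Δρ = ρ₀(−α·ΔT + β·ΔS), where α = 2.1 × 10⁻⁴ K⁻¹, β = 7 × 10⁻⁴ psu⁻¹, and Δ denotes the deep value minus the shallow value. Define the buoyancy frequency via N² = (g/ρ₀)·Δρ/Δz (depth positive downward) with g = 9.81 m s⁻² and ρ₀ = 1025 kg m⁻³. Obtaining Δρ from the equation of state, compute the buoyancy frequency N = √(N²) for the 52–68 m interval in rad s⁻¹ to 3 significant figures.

0.0167 rad s⁻¹

ΔT = -2.6 K, ΔS = -0.13 psu (deep − shallow).
Δρ/ρ₀ = −αΔT + βΔS = 5.46 × 10⁻⁴ − 9.10 × 10⁻⁵ = 4.55 × 10⁻⁴, so Δρ ≈ 0.4664 kg m⁻³.
N² = (g/ρ₀)·Δρ/Δz = g·(Δρ/ρ₀)/Δz = 9.81 × 4.55 × 10⁻⁴ / 16 = 2.7897 × 10⁻⁴ s⁻².
N = √(2.7897 × 10⁻⁴) = 0.016702 rad s⁻¹ ≈ 0.0167 rad s⁻¹.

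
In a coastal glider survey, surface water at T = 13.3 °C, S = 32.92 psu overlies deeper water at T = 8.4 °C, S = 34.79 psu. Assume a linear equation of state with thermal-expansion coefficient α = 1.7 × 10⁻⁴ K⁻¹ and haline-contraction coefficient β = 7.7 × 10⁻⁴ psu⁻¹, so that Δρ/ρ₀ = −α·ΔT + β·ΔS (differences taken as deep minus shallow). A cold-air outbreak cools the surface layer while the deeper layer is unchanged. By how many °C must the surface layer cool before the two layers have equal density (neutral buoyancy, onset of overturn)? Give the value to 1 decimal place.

13.4 °C

Neutral buoyancy requires Δρ = 0, i.e. −α(T_deep − T_surf′) + β(S_deep − S_surf) = 0.
T_surf′ = T_deep − (β/α)·ΔS = 8.4 − (7.7 × 10⁻⁴/1.7 × 10⁻⁴)·(+1.87) = -0.070 °C.
Cooling required: 13.3 − (-0.070) = 13.370 °C.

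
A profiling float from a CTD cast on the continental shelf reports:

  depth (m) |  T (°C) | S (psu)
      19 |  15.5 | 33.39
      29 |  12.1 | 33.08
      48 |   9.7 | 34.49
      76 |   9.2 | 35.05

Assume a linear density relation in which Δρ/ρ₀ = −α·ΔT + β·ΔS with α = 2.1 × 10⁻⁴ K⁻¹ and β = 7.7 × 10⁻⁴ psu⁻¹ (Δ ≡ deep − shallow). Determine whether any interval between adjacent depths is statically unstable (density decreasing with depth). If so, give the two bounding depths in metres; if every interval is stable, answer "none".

none

Evaluate Δρ/ρ₀ = −αΔT + βΔS across each adjacent pair:
  19–29 m: −αΔT+βΔS = −(2.1 × 10⁻⁴)(-3.4)+(7.7 × 10⁻⁴)(-0.31) = 4.8 × 10⁻⁴ → stable
  29–48 m: −αΔT+βΔS = −(2.1 × 10⁻⁴)(-2.4)+(7.7 × 10⁻⁴)(+1.41) = 1.6 × 10⁻³ → stable
  48–76 m: −αΔT+βΔS = −(2.1 × 10⁻⁴)(-0.5)+(7.7 × 10⁻⁴)(+0.56) = 5.4 × 10⁻⁴ → stable
Every interval has Δρ > 0: the column is stably stratified throughout.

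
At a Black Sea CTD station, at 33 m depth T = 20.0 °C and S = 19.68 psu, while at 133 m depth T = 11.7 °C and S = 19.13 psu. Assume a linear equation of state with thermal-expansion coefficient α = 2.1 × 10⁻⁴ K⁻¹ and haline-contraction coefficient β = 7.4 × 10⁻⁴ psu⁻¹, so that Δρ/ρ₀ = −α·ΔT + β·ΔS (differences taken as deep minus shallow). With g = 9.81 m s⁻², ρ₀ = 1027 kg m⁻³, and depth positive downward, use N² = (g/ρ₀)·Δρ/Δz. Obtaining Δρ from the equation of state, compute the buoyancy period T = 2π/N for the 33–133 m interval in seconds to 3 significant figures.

549 s

ΔT = -8.3 K, ΔS = -0.55 psu (deep − shallow).
Δρ/ρ₀ = −αΔT + βΔS = 1.743 × 10⁻³ − 4.07 × 10⁻⁴ = 1.336 × 10⁻³, so Δρ ≈ 1.372 kg m⁻³.
N² = (g/ρ₀)·Δρ/Δz = g·(Δρ/ρ₀)/Δz = 9.81 × 1.336 × 10⁻³ / 100 = 1.3106 × 10⁻⁴ s⁻².
N = √(1.3106 × 10⁻⁴) = 0.011448 rad s⁻¹ → T = 2π/N = 548.85 s ≈ 549 s.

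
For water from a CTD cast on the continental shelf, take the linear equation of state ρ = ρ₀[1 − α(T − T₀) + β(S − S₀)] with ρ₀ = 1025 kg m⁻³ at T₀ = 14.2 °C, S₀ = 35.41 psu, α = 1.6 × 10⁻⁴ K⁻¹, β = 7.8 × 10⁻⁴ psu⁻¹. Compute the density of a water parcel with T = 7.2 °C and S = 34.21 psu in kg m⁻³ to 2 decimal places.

T − T₀ = -7.0 K, S − S₀ = -1.20 psu.
Bracket = 1 − α·(-7.0) + β·(-1.20) = 1 + (1.84 × 10⁻⁴) = 1.0001840.
ρ = 1025 × 1.0001840 = 1025.19 kg m⁻³.

1025.19 kg m⁻³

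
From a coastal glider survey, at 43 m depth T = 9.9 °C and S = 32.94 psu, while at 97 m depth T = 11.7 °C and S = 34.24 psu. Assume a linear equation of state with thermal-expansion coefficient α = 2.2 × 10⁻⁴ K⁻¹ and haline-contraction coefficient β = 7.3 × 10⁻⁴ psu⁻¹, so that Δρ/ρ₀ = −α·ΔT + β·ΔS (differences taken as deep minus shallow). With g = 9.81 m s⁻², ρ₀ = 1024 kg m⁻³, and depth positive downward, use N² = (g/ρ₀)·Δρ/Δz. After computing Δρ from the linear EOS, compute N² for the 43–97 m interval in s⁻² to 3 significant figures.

1.00 × 10⁻⁴ s⁻²

ΔT = +1.8 K, ΔS = +1.30 psu (deep − shallow).
Δρ/ρ₀ = −αΔT + βΔS = -3.96 × 10⁻⁴ + 9.49 × 10⁻⁴ = 5.53 × 10⁻⁴, so Δρ ≈ 0.5663 kg m⁻³.
N² = (g/ρ₀)·Δρ/Δz = g·(Δρ/ρ₀)/Δz = 9.81 × 5.53 × 10⁻⁴ / 54 = 1.0046 × 10⁻⁴ s⁻² ≈ 1.00 × 10⁻⁴ s⁻².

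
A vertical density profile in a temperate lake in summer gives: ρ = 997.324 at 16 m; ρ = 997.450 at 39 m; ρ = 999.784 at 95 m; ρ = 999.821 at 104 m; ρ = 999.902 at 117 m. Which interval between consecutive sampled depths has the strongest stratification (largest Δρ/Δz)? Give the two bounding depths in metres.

39–95 m

Compute the density gradient over each adjacent pair:
  16–39 m: Δρ/Δz = 0.126/23 = 5.5 × 10⁻³ kg m⁻⁴
  39–95 m: Δρ/Δz = 2.334/56 = 0.042 kg m⁻⁴
  95–104 m: Δρ/Δz = 0.037/9 = 4.1 × 10⁻³ kg m⁻⁴
  104–117 m: Δρ/Δz = 0.081/13 = 6.2 × 10⁻³ kg m⁻⁴
The largest gradient is in the 39–95 m interval — the pycnocline.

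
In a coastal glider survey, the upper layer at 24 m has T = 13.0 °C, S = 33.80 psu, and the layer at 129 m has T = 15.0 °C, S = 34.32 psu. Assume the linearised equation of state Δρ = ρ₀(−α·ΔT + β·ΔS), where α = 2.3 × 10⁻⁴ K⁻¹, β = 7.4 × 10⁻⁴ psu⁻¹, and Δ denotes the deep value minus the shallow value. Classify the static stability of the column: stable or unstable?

unstable

ΔT = 15.0 − 13.0 = +2.0 K and ΔS = 34.32 − 33.80 = +0.52 psu (deep − shallow).
−αΔT = -4.60 × 10⁻⁴; βΔS = 3.848 × 10⁻⁴; sum Δρ/ρ₀ = -7.52 × 10⁻⁵.
Δρ/ρ₀ < 0, so Δρ < 0: deeper water is lighter → statically unstable; the column would overturn.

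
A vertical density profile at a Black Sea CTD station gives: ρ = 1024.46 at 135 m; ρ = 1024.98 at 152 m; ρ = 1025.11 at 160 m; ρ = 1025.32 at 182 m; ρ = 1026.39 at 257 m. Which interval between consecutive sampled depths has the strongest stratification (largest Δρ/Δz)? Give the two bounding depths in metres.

Compute the density gradient over each adjacent pair:
  135–152 m: Δρ/Δz = 0.52/17 = 0.031 kg m⁻⁴
  152–160 m: Δρ/Δz = 0.13/8 = 0.016 kg m⁻⁴
  160–182 m: Δρ/Δz = 0.21/22 = 9.5 × 10⁻³ kg m⁻⁴
  182–257 m: Δρ/Δz = 1.07/75 = 0.014 kg m⁻⁴
The largest gradient is in the 135–152 m interval — the pycnocline.

135–152 m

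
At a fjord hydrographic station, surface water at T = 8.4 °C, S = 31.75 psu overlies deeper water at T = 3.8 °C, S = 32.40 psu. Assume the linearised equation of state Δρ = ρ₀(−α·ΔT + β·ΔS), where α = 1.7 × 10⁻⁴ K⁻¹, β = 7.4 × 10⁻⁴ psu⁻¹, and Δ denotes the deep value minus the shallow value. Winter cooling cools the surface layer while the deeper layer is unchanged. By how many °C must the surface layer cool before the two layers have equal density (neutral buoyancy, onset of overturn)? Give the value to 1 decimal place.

7.4 °C

Neutral buoyancy requires Δρ = 0, i.e. −α(T_deep − T_surf′) + β(S_deep − S_surf) = 0.
T_surf′ = T_deep − (β/α)·ΔS = 3.8 − (7.4 × 10⁻⁴/1.7 × 10⁻⁴)·(+0.65) = 0.971 °C.
Cooling required: 8.4 − (0.971) = 7.429 °C.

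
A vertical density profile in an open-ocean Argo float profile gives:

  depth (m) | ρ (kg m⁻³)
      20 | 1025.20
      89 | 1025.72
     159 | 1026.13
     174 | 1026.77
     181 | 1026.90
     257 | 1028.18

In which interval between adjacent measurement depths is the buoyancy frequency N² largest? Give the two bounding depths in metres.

159–174 m

Compute the density gradient over each adjacent pair:
  20–89 m: Δρ/Δz = 0.52/69 = 7.5 × 10⁻³ kg m⁻⁴
  89–159 m: Δρ/Δz = 0.41/70 = 5.9 × 10⁻³ kg m⁻⁴
  159–174 m: Δρ/Δz = 0.64/15 = 0.043 kg m⁻⁴
  174–181 m: Δρ/Δz = 0.13/7 = 0.019 kg m⁻⁴
  181–257 m: Δρ/Δz = 1.28/76 = 0.017 kg m⁻⁴
The largest gradient is in the 159–174 m interval — the pycnocline.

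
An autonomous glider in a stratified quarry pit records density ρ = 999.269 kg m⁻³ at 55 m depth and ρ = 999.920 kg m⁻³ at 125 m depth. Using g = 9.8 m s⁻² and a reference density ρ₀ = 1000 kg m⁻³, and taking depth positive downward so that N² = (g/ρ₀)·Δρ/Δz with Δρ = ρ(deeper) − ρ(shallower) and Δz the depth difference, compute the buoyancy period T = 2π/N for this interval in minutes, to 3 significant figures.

Δρ = 999.920 − 999.269 = 0.651 kg m⁻³ over Δz = 125 − 55 = 70 m.
N² = (9.8/1000) × (0.651/70) = 9.1140 × 10⁻⁵ s⁻².
N = √(9.1140 × 10⁻⁵) = 9.5467 × 10⁻³ rad s⁻¹, so T = 2π/N = 658.15 s = 10.969 min ≈ 11.0 min.
A positive N² confirms static stability across the interval.

11.0 min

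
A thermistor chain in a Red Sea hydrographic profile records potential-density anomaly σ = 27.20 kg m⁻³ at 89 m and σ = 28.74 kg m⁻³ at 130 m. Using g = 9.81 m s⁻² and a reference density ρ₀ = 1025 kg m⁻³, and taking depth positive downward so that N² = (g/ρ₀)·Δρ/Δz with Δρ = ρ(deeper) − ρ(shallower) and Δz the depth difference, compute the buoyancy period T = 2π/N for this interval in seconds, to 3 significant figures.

Δρ = 1028.74 − 1027.20 = 1.54 kg m⁻³ over Δz = 130 − 89 = 41 m.
N² = (9.81/1025) × (1.54/41) = 3.5949 × 10⁻⁴ s⁻².
N = √(3.5949 × 10⁻⁴) = 0.018960 rad s⁻¹, so T = 2π/N = 331.39 s ≈ 331 s.

331 s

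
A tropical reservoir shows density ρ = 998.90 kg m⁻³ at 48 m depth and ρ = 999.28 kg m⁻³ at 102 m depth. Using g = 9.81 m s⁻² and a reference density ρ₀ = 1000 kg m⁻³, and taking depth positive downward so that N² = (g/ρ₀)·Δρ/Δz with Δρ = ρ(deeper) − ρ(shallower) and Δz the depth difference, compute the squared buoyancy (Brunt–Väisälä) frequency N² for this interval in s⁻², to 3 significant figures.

Δρ = 999.28 − 998.90 = 0.38 kg m⁻³ over Δz = 102 − 48 = 54 m.
N² = (9.81/1000) × (0.38/54) = 6.9033 × 10⁻⁵ s⁻² ≈ 6.90 × 10⁻⁵ s⁻².

6.90 × 10⁻⁵ s⁻²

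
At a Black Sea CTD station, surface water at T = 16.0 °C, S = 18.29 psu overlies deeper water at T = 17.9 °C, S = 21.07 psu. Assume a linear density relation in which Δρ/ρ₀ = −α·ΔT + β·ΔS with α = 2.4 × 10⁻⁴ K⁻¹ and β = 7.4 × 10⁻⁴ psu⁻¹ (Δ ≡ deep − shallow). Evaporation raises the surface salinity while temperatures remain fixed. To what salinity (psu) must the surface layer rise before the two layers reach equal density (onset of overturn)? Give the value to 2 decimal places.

Neutral buoyancy requires −α(T_deep − T_surf) + β(S_deep − S_surf′) = 0.
S_surf′ = S_deep − (α/β)·ΔT = 21.07 − (2.4 × 10⁻⁴/7.4 × 10⁻⁴)·(+1.9) = 20.4538 psu.
Increase required: 20.4538 − 18.29 = 2.1638 psu.

20.45 psu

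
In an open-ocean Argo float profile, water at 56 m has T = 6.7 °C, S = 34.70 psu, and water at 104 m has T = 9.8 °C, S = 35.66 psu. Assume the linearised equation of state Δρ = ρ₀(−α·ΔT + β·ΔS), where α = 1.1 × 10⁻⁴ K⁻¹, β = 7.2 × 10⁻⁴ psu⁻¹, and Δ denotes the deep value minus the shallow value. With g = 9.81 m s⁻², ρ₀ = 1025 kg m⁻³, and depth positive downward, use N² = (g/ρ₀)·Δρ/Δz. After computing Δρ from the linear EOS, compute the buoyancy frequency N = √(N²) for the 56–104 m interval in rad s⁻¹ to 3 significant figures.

8.46 × 10⁻³ rad s⁻¹

ΔT = +3.1 K, ΔS = +0.96 psu (deep − shallow).
Δρ/ρ₀ = −αΔT + βΔS = -3.41 × 10⁻⁴ + 6.912 × 10⁻⁴ = 3.502 × 10⁻⁴, so Δρ ≈ 0.3590 kg m⁻³.
N² = (g/ρ₀)·Δρ/Δz = g·(Δρ/ρ₀)/Δz = 9.81 × 3.502 × 10⁻⁴ / 48 = 7.1572 × 10⁻⁵ s⁻².
N = √(7.1572 × 10⁻⁵) = 8.4600 × 10⁻³ rad s⁻¹ ≈ 8.46 × 10⁻³ rad s⁻¹.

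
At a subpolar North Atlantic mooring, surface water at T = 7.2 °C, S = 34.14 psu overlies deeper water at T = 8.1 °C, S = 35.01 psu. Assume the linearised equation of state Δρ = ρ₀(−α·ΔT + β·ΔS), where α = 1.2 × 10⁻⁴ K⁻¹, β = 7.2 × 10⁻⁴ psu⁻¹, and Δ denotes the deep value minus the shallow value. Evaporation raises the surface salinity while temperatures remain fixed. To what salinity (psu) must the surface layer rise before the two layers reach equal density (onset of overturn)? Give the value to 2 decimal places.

34.86 psu

Neutral buoyancy requires −α(T_deep − T_surf) + β(S_deep − S_surf′) = 0.
S_surf′ = S_deep − (α/β)·ΔT = 35.01 − (1.2 × 10⁻⁴/7.2 × 10⁻⁴)·(+0.9) = 34.8600 psu.
Increase required: 34.8600 − 34.14 = 0.7200 psu.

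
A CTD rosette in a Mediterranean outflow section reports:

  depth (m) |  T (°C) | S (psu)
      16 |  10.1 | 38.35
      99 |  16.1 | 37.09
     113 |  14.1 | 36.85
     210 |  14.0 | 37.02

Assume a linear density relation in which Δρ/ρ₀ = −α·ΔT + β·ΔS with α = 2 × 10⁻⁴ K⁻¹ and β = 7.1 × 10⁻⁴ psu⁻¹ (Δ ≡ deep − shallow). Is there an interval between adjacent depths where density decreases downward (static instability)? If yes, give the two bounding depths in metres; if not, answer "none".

16–99 m

Evaluate Δρ/ρ₀ = −αΔT + βΔS across each adjacent pair:
  16–99 m: −αΔT+βΔS = −(2 × 10⁻⁴)(+6.0)+(7.1 × 10⁻⁴)(-1.26) = -2.1 × 10⁻³ → UNSTABLE
  99–113 m: −αΔT+βΔS = −(2 × 10⁻⁴)(-2.0)+(7.1 × 10⁻⁴)(-0.24) = 2.3 × 10⁻⁴ → stable
  113–210 m: −αΔT+βΔS = −(2 × 10⁻⁴)(-0.1)+(7.1 × 10⁻⁴)(+0.17) = 1.4 × 10⁻⁴ → stable
The 16–99 m interval has Δρ < 0: lighter water underlies denser water.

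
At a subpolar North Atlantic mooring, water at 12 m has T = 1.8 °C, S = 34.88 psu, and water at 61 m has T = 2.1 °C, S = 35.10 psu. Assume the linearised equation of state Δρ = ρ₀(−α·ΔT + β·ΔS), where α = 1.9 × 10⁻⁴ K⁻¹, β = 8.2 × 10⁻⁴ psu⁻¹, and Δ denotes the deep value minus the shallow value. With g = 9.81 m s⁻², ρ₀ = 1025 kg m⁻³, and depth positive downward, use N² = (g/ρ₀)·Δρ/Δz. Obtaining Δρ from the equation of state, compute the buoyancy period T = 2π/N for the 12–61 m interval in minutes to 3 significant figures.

ΔT = +0.3 K, ΔS = +0.22 psu (deep − shallow).
Δρ/ρ₀ = −αΔT + βΔS = -5.70 × 10⁻⁵ + 1.804 × 10⁻⁴ = 1.234 × 10⁻⁴, so Δρ ≈ 0.1265 kg m⁻³.
N² = (g/ρ₀)·Δρ/Δz = g·(Δρ/ρ₀)/Δz = 9.81 × 1.234 × 10⁻⁴ / 49 = 2.4705 × 10⁻⁵ s⁻².
N = √(2.4705 × 10⁻⁵) = 4.9704 × 10⁻³ rad s⁻¹ → T = 2π/N = 1.2641 × 10³ s = 21.068 min ≈ 21.1 min.

21.1 min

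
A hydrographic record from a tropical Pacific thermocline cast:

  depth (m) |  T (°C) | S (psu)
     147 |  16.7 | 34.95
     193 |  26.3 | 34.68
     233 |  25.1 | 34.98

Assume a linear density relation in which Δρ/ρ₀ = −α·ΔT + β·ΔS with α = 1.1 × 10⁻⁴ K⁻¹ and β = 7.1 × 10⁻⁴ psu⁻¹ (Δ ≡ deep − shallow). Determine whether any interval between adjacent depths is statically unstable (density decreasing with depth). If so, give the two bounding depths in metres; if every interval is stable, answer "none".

Evaluate Δρ/ρ₀ = −αΔT + βΔS across each adjacent pair:
  147–193 m: −αΔT+βΔS = −(1.1 × 10⁻⁴)(+9.6)+(7.1 × 10⁻⁴)(-0.27) = -1.2 × 10⁻³ → UNSTABLE
  193–233 m: −αΔT+βΔS = −(1.1 × 10⁻⁴)(-1.2)+(7.1 × 10⁻⁴)(+0.30) = 3.5 × 10⁻⁴ → stable
The 147–193 m interval has Δρ < 0: lighter water underlies denser water.

147–193 m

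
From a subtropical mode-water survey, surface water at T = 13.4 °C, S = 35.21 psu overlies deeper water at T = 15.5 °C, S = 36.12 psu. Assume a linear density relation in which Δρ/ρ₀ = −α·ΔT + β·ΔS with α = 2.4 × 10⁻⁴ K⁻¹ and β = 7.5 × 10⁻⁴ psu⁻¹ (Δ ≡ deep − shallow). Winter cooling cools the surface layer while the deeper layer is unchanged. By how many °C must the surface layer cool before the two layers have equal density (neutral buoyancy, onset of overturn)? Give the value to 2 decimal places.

0.74 °C

Neutral buoyancy requires Δρ = 0, i.e. −α(T_deep − T_surf′) + β(S_deep − S_surf) = 0.
T_surf′ = T_deep − (β/α)·ΔS = 15.5 − (7.5 × 10⁻⁴/2.4 × 10⁻⁴)·(+0.91) = 12.6562 °C.
Cooling required: 13.4 − (12.6562) = 0.7438 °C.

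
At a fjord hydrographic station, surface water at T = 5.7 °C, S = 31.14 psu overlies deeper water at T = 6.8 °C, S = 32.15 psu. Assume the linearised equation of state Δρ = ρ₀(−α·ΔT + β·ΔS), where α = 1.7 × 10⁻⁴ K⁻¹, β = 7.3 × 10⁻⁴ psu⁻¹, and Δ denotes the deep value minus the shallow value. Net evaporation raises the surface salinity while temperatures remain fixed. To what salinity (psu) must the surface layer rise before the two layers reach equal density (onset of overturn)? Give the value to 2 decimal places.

Neutral buoyancy requires −α(T_deep − T_surf) + β(S_deep − S_surf′) = 0.
S_surf′ = S_deep − (α/β)·ΔT = 32.15 − (1.7 × 10⁻⁴/7.3 × 10⁻⁴)·(+1.1) = 31.8938 psu.
Increase required: 31.8938 − 31.14 = 0.7538 psu.

31.89 psu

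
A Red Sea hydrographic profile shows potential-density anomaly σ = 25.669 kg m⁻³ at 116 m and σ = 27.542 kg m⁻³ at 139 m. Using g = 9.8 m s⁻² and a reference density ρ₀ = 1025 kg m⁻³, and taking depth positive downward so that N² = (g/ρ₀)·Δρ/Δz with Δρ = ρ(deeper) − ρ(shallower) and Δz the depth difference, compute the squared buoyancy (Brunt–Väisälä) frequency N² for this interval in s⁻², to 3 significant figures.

Δρ = 1027.542 − 1025.669 = 1.873 kg m⁻³ over Δz = 139 − 116 = 23 m.
N² = (9.8/1025) × (1.873/23) = 7.7860 × 10⁻⁴ s⁻² ≈ 7.79 × 10⁻⁴ s⁻².

7.79 × 10⁻⁴ s⁻²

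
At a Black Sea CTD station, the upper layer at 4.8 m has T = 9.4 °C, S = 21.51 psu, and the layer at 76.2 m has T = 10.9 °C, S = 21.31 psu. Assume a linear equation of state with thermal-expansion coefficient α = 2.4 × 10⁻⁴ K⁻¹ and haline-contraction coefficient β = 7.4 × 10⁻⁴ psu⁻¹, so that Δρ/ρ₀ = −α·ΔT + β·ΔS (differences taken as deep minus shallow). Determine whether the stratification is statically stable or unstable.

ΔT = 10.9 − 9.4 = +1.5 K and ΔS = 21.31 − 21.51 = -0.20 psu (deep − shallow).
−αΔT = -3.60 × 10⁻⁴; βΔS = -1.48 × 10⁻⁴; sum Δρ/ρ₀ = -5.08 × 10⁻⁴.
Δρ/ρ₀ < 0, so Δρ < 0: deeper water is lighter → statically unstable; the column would overturn.

unstable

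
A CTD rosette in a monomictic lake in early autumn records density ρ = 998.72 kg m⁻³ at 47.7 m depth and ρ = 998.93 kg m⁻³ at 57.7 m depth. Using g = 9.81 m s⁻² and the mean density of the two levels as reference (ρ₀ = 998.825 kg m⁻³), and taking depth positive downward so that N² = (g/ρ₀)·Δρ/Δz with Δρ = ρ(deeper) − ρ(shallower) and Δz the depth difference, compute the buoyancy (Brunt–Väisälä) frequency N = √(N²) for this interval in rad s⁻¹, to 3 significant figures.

0.0144 rad s⁻¹

Δρ = 998.93 − 998.72 = 0.21 kg m⁻³ over Δz = 57.7 − 47.7 = 10 m.
N² = (9.81/998.825) × (0.21/10) = 2.0625 × 10⁻⁴ s⁻².
N = √(2.0625 × 10⁻⁴) = 0.014361 rad s⁻¹ ≈ 0.0144 rad s⁻¹.
Since Δρ > 0 the layer is stably stratified.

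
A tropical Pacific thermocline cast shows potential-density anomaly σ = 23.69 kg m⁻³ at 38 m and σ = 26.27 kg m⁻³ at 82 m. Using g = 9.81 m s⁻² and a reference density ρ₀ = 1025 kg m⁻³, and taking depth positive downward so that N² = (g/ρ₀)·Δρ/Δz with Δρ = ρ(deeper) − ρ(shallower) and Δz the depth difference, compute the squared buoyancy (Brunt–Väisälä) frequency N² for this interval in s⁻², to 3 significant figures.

5.61 × 10⁻⁴ s⁻²

Δρ = 1026.27 − 1023.69 = 2.58 kg m⁻³ over Δz = 82 − 38 = 44 m.
N² = (9.81/1025) × (2.58/44) = 5.6119 × 10⁻⁴ s⁻² ≈ 5.61 × 10⁻⁴ s⁻².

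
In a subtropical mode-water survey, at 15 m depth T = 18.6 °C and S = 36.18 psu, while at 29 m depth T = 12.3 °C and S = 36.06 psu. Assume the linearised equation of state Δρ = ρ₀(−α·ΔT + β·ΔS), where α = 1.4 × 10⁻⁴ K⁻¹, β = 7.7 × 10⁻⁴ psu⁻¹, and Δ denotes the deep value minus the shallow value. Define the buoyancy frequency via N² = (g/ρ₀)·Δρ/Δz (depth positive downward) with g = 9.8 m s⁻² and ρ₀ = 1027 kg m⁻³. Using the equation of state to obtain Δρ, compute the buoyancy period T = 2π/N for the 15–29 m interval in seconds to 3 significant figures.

ΔT = -6.3 K, ΔS = -0.12 psu (deep − shallow).
Δρ/ρ₀ = −αΔT + βΔS = 8.82 × 10⁻⁴ − 9.24 × 10⁻⁵ = 7.896 × 10⁻⁴, so Δρ ≈ 0.8109 kg m⁻³.
N² = (g/ρ₀)·Δρ/Δz = g·(Δρ/ρ₀)/Δz = 9.8 × 7.896 × 10⁻⁴ / 14 = 5.5272 × 10⁻⁴ s⁻².
N = √(5.5272 × 10⁻⁴) = 0.023510 rad s⁻¹ → T = 2π/N = 267.26 s ≈ 267 s.

267 s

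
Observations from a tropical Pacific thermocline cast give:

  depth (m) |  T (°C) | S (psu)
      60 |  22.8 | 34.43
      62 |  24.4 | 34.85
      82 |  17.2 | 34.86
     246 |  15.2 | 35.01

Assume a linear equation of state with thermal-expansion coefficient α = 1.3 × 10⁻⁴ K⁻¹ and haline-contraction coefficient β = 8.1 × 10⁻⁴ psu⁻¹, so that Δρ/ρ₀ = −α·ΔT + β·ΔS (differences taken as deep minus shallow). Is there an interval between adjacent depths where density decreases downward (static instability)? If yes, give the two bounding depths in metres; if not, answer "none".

none

Evaluate Δρ/ρ₀ = −αΔT + βΔS across each adjacent pair:
  60–62 m: −αΔT+βΔS = −(1.3 × 10⁻⁴)(+1.6)+(8.1 × 10⁻⁴)(+0.42) = 1.3 × 10⁻⁴ → stable
  62–82 m: −αΔT+βΔS = −(1.3 × 10⁻⁴)(-7.2)+(8.1 × 10⁻⁴)(+0.01) = 9.4 × 10⁻⁴ → stable
  82–246 m: −αΔT+βΔS = −(1.3 × 10⁻⁴)(-2.0)+(8.1 × 10⁻⁴)(+0.15) = 3.8 × 10⁻⁴ → stable
Every interval has Δρ > 0: the column is stably stratified throughout.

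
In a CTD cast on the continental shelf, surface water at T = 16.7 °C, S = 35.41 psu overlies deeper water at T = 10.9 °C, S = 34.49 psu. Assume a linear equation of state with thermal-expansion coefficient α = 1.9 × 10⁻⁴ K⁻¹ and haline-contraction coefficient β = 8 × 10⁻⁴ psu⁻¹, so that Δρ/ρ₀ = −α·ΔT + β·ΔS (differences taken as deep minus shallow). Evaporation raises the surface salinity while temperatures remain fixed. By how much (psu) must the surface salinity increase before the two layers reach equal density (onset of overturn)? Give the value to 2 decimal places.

0.46 psu

Neutral buoyancy requires −α(T_deep − T_surf) + β(S_deep − S_surf′) = 0.
S_surf′ = S_deep − (α/β)·ΔT = 34.49 − (1.9 × 10⁻⁴/8 × 10⁻⁴)·(-5.8) = 35.8675 psu.
Increase required: 35.8675 − 35.41 = 0.4575 psu.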